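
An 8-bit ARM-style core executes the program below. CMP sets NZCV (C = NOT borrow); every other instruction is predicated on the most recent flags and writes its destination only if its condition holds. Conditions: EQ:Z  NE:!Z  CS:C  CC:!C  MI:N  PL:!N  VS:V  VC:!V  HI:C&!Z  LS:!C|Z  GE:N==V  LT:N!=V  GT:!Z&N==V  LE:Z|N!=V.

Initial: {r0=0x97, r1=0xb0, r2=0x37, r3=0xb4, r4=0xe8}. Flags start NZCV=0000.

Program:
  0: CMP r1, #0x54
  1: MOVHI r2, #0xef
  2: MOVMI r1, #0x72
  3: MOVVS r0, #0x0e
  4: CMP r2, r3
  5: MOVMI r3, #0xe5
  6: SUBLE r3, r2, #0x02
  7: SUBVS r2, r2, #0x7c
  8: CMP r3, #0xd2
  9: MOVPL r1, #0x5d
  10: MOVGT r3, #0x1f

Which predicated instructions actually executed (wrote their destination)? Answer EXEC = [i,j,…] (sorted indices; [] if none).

EXEC = [1,3]

0: ✓ CMP  NZCV=0011
1: ✓ MOVHI  r2←0xef
2: · MOVMI
3: ✓ MOVVS  r0←0x0e
4: ✓ CMP  NZCV=0010
5: · MOVMI
6: · SUBLE
7: · SUBVS
8: ✓ CMP  NZCV=1000
9: · MOVPL
10: · MOVGT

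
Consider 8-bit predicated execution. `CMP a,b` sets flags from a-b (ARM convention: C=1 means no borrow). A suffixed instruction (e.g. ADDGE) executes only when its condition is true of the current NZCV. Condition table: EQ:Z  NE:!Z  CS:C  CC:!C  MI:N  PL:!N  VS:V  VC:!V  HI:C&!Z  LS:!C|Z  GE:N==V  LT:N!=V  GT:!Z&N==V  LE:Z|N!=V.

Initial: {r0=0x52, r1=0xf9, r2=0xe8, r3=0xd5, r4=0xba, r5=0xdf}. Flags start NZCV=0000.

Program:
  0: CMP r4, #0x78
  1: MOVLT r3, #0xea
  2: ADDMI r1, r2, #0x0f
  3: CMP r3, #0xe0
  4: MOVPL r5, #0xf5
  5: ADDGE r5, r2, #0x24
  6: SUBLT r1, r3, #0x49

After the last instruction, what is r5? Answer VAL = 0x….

VAL = 0x0c

[0] flags=0011 → (cmp)
[1] flags=0011 LT?T → r3=0xea
[2] flags=0011 MI?F → skip
[3] flags=0010 → (cmp)
[4] flags=0010 PL?T → r5=0xf5
[5] flags=0010 GE?T → r5=0x0c
[6] flags=0010 LT?F → skip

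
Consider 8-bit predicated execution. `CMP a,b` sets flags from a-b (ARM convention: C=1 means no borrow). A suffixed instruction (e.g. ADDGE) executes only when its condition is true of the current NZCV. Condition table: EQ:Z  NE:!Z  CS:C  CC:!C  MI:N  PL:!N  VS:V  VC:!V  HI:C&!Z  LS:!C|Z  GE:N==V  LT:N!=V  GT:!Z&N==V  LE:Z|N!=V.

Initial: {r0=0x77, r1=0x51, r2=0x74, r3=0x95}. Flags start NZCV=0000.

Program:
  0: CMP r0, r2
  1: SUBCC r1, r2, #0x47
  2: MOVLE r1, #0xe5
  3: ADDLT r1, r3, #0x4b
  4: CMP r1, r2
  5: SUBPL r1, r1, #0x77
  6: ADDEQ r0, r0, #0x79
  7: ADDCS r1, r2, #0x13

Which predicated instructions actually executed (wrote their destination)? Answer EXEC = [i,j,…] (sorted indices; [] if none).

EXEC = []

[0] flags=0010 → (cmp)
[1] flags=0010 CC?F → skip
[2] flags=0010 LE?F → skip
[3] flags=0010 LT?F → skip
[4] flags=1000 → (cmp)
[5] flags=1000 PL?F → skip
[6] flags=1000 EQ?F → skip
[7] flags=1000 CS?F → skip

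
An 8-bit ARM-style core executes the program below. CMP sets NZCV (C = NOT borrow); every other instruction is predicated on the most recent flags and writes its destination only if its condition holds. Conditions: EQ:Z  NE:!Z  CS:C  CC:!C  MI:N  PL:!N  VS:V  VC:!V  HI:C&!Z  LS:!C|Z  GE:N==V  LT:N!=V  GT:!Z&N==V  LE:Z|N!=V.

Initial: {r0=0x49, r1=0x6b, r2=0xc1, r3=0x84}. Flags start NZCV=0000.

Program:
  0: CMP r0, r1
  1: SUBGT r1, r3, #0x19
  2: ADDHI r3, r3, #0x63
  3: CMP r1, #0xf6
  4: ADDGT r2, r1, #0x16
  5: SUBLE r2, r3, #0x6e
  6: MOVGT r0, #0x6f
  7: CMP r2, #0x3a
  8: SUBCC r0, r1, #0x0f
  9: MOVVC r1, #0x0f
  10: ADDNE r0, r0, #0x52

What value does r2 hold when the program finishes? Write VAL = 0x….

VAL = 0x81

[0] flags=1000 → (cmp)
[1] flags=1000 GT?F → skip
[2] flags=1000 HI?F → skip
[3] flags=0000 → (cmp)
[4] flags=0000 GT?T → r2=0x81
[5] flags=0000 LE?F → skip
[6] flags=0000 GT?T → r0=0x6f
[7] flags=0011 → (cmp)
[8] flags=0011 CC?F → skip
[9] flags=0011 VC?F → skip
[10] flags=0011 NE?T → r0=0xc1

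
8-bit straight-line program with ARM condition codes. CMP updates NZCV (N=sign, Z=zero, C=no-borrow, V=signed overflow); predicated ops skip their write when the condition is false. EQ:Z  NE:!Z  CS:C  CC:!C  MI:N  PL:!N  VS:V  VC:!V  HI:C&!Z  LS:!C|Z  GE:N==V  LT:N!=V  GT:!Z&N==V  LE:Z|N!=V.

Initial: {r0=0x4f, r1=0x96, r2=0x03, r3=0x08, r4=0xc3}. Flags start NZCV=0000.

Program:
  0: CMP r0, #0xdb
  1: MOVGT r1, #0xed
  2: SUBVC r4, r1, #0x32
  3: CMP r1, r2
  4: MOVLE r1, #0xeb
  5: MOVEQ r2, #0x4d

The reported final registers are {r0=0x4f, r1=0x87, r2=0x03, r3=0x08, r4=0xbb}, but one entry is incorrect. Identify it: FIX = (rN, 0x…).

0: ✓ CMP  NZCV=0000
1: ✓ MOVGT  r1←0xed
2: ✓ SUBVC  r4←0xbb
3: ✓ CMP  NZCV=1010
4: ✓ MOVLE  r1←0xeb
5: · MOVEQ

FIX = (r1, 0xeb)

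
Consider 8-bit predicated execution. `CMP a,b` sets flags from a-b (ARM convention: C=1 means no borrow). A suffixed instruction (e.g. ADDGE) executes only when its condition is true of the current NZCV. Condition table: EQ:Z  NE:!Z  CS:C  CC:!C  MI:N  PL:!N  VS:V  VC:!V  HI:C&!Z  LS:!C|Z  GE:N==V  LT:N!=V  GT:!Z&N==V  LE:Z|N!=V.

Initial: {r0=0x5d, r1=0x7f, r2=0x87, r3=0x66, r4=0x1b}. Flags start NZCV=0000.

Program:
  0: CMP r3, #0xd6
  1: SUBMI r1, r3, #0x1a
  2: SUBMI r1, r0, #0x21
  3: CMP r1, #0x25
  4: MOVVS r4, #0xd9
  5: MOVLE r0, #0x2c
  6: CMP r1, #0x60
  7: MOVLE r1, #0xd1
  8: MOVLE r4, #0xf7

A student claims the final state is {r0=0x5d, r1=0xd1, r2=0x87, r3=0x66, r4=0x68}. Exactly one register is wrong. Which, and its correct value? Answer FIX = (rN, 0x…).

[0] flags=1001 → (cmp)
[1] flags=1001 MI?T → r1=0x4c
[2] flags=1001 MI?T → r1=0x3c
[3] flags=0010 → (cmp)
[4] flags=0010 VS?F → skip
[5] flags=0010 LE?F → skip
[6] flags=1000 → (cmp)
[7] flags=1000 LE?T → r1=0xd1
[8] flags=1000 LE?T → r4=0xf7

FIX = (r4, 0xf7)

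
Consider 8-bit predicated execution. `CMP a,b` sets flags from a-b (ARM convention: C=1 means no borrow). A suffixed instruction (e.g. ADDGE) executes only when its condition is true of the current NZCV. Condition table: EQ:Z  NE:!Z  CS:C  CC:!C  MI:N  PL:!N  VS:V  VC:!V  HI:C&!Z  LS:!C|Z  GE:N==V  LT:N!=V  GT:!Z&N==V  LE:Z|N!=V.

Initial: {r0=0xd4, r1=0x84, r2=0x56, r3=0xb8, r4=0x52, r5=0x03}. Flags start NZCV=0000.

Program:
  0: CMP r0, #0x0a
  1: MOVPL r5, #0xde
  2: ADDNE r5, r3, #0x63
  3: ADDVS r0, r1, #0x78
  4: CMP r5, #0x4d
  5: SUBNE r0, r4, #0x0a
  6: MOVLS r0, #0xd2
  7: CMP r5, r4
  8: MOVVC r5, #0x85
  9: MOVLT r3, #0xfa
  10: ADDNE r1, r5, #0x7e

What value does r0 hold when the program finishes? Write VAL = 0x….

VAL = 0xd2

[0] flags=1010 → (cmp)
[1] flags=1010 PL?F → skip
[2] flags=1010 NE?T → r5=0x1b
[3] flags=1010 VS?F → skip
[4] flags=1000 → (cmp)
[5] flags=1000 NE?T → r0=0x48
[6] flags=1000 LS?T → r0=0xd2
[7] flags=1000 → (cmp)
[8] flags=1000 VC?T → r5=0x85
[9] flags=1000 LT?T → r3=0xfa
[10] flags=1000 NE?T → r1=0x03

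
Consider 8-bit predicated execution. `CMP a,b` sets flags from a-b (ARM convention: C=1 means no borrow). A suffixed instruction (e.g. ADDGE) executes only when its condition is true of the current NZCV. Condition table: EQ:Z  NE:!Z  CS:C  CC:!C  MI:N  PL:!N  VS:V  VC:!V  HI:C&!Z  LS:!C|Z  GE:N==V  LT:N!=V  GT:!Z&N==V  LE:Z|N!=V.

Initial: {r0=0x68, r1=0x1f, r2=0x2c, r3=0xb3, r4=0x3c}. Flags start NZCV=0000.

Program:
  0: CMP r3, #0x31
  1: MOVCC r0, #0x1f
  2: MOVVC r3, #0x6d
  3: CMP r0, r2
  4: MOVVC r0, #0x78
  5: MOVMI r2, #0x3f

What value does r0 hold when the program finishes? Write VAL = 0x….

0: ✓ CMP  NZCV=1010
1: · MOVCC
2: ✓ MOVVC  r3←0x6d
3: ✓ CMP  NZCV=0010
4: ✓ MOVVC  r0←0x78
5: · MOVMI

VAL = 0x78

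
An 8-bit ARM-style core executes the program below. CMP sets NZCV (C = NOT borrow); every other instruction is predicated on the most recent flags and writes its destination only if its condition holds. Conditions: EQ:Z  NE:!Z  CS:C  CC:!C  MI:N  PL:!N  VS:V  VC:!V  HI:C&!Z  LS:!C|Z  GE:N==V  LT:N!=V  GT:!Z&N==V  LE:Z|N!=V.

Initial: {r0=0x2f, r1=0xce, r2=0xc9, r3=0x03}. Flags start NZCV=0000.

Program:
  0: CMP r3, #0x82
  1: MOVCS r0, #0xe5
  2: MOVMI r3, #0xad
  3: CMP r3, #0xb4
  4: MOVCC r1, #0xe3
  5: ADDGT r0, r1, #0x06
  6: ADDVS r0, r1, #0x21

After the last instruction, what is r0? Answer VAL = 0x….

0: ✓ CMP  NZCV=1001
1: · MOVCS
2: ✓ MOVMI  r3←0xad
3: ✓ CMP  NZCV=1000
4: ✓ MOVCC  r1←0xe3
5: · ADDGT
6: · ADDVS

VAL = 0x2f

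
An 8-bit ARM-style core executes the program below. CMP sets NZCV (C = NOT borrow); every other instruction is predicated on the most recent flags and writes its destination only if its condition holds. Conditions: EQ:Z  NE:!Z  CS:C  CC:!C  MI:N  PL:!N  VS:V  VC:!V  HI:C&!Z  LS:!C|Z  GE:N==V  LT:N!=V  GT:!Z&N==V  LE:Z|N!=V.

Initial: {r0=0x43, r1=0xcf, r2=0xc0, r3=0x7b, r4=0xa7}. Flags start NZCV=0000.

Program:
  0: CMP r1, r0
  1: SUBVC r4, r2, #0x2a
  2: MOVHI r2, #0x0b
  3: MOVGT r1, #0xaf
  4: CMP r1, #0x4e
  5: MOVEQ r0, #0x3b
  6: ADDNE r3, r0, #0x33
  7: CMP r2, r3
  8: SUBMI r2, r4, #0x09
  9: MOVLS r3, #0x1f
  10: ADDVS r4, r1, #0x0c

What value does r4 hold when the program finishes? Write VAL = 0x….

[0] flags=1010 → (cmp)
[1] flags=1010 VC?T → r4=0x96
[2] flags=1010 HI?T → r2=0x0b
[3] flags=1010 GT?F → skip
[4] flags=1010 → (cmp)
[5] flags=1010 EQ?F → skip
[6] flags=1010 NE?T → r3=0x76
[7] flags=1000 → (cmp)
[8] flags=1000 MI?T → r2=0x8d
[9] flags=1000 LS?T → r3=0x1f
[10] flags=1000 VS?F → skip

VAL = 0x96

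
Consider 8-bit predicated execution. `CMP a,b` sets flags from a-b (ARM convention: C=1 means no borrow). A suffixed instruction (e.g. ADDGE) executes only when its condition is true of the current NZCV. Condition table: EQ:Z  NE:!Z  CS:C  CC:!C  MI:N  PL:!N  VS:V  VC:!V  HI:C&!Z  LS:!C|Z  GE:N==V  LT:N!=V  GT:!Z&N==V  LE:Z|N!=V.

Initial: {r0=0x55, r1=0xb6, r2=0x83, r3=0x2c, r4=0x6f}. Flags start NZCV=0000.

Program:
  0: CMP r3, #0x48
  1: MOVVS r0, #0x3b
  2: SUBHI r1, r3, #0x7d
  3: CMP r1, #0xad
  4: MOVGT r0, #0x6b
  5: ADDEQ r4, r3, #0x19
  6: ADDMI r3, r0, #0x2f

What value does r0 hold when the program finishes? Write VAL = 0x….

VAL = 0x6b

[0] flags=1000 → (cmp)
[1] flags=1000 VS?F → skip
[2] flags=1000 HI?F → skip
[3] flags=0010 → (cmp)
[4] flags=0010 GT?T → r0=0x6b
[5] flags=0010 EQ?F → skip
[6] flags=0010 MI?F → skip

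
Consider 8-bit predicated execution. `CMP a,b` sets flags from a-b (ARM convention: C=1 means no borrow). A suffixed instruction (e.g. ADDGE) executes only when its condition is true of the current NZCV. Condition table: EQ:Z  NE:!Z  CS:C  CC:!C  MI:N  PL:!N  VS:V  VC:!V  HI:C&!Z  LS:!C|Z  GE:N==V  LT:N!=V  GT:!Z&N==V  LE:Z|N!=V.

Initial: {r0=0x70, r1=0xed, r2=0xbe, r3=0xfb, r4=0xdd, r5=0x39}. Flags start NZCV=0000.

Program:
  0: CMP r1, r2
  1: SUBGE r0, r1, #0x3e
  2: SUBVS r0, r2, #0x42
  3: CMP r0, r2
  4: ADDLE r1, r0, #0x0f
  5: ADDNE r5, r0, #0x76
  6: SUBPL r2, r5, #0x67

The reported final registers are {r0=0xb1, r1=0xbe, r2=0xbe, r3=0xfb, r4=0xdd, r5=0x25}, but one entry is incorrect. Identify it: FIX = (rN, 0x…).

FIX = (r0, 0xaf)

[0] flags=0010 → (cmp)
[1] flags=0010 GE?T → r0=0xaf
[2] flags=0010 VS?F → skip
[3] flags=1000 → (cmp)
[4] flags=1000 LE?T → r1=0xbe
[5] flags=1000 NE?T → r5=0x25
[6] flags=1000 PL?F → skip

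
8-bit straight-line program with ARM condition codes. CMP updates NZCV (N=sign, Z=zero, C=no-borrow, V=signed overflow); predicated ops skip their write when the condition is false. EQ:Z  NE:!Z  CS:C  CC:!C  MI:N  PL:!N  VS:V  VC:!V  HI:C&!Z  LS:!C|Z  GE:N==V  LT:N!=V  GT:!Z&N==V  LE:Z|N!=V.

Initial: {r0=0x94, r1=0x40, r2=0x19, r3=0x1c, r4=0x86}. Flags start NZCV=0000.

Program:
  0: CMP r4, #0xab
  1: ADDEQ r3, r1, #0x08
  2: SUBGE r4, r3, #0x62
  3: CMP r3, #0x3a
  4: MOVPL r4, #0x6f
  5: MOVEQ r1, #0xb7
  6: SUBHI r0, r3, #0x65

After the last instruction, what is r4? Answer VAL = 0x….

VAL = 0x86

[0] flags=1000 → (cmp)
[1] flags=1000 EQ?F → skip
[2] flags=1000 GE?F → skip
[3] flags=1000 → (cmp)
[4] flags=1000 PL?F → skip
[5] flags=1000 EQ?F → skip
[6] flags=1000 HI?F → skip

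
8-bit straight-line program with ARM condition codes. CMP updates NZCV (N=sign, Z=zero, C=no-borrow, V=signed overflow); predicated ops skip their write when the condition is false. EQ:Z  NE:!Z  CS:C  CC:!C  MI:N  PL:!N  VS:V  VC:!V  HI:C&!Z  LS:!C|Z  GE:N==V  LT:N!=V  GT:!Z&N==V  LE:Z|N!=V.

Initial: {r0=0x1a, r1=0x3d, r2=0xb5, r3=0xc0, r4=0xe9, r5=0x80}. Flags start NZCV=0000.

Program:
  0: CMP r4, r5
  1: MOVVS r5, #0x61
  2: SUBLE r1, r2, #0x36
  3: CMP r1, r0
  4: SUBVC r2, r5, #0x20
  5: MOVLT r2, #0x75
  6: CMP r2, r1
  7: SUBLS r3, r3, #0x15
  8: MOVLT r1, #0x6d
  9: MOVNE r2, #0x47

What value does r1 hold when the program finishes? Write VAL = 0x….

VAL = 0x3d

0: ✓ CMP  NZCV=0010
1: · MOVVS
2: · SUBLE
3: ✓ CMP  NZCV=0010
4: ✓ SUBVC  r2←0x60
5: · MOVLT
6: ✓ CMP  NZCV=0010
7: · SUBLS
8: · MOVLT
9: ✓ MOVNE  r2←0x47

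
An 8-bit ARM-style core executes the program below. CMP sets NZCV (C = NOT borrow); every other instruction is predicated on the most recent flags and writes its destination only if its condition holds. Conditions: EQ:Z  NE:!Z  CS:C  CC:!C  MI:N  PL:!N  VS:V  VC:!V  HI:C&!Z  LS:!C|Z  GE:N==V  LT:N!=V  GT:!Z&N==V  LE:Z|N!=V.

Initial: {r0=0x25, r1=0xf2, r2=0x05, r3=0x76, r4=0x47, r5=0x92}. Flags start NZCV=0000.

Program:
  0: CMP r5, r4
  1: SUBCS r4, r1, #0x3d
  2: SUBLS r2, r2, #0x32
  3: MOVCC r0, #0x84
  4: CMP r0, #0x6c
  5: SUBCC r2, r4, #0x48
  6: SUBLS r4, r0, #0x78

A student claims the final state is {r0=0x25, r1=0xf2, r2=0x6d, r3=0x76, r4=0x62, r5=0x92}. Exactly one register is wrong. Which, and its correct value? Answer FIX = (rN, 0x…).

0: ✓ CMP  NZCV=0011
1: ✓ SUBCS  r4←0xb5
2: · SUBLS
3: · MOVCC
4: ✓ CMP  NZCV=1000
5: ✓ SUBCC  r2←0x6d
6: ✓ SUBLS  r4←0xad

FIX = (r4, 0xad)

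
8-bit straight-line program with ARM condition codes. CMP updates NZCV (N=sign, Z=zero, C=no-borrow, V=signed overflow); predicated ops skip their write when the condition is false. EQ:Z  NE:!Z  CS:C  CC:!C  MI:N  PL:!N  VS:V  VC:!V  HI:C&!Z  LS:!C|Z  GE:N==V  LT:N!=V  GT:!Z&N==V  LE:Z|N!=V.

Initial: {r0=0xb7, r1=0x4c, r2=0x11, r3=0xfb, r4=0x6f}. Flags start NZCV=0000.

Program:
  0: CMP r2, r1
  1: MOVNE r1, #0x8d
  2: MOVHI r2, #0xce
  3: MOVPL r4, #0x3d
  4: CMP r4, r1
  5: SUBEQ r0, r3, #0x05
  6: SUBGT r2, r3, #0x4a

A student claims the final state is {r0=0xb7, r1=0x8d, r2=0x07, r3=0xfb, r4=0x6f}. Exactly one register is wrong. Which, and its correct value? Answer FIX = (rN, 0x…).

FIX = (r2, 0xb1)

[0] flags=1000 → (cmp)
[1] flags=1000 NE?T → r1=0x8d
[2] flags=1000 HI?F → skip
[3] flags=1000 PL?F → skip
[4] flags=1001 → (cmp)
[5] flags=1001 EQ?F → skip
[6] flags=1001 GT?T → r2=0xb1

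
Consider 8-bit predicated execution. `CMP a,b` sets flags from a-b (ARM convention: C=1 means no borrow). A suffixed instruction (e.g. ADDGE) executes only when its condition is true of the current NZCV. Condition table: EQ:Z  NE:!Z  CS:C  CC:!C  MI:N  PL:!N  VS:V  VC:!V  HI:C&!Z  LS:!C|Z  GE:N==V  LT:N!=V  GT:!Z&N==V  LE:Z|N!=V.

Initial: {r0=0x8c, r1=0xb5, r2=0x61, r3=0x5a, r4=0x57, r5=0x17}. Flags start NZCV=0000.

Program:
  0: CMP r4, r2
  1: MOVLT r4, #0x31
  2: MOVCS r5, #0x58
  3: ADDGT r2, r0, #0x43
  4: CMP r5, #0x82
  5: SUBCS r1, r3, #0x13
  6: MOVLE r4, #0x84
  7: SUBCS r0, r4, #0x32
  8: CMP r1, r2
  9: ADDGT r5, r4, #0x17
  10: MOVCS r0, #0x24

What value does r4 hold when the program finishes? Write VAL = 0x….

0: ✓ CMP  NZCV=1000
1: ✓ MOVLT  r4←0x31
2: · MOVCS
3: · ADDGT
4: ✓ CMP  NZCV=1001
5: · SUBCS
6: · MOVLE
7: · SUBCS
8: ✓ CMP  NZCV=0011
9: · ADDGT
10: ✓ MOVCS  r0←0x24

VAL = 0x31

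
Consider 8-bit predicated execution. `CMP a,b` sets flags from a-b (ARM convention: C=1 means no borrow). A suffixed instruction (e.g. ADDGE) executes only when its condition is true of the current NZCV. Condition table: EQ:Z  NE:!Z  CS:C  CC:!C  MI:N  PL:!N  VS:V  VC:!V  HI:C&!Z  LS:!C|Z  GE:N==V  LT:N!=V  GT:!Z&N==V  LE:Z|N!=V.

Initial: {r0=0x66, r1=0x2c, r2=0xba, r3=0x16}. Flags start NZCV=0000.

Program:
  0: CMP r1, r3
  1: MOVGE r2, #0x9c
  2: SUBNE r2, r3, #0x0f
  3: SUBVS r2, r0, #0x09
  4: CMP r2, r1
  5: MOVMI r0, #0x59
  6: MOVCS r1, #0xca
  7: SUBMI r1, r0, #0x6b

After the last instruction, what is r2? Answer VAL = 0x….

VAL = 0x07

[0] flags=0010 → (cmp)
[1] flags=0010 GE?T → r2=0x9c
[2] flags=0010 NE?T → r2=0x07
[3] flags=0010 VS?F → skip
[4] flags=1000 → (cmp)
[5] flags=1000 MI?T → r0=0x59
[6] flags=1000 CS?F → skip
[7] flags=1000 MI?T → r1=0xee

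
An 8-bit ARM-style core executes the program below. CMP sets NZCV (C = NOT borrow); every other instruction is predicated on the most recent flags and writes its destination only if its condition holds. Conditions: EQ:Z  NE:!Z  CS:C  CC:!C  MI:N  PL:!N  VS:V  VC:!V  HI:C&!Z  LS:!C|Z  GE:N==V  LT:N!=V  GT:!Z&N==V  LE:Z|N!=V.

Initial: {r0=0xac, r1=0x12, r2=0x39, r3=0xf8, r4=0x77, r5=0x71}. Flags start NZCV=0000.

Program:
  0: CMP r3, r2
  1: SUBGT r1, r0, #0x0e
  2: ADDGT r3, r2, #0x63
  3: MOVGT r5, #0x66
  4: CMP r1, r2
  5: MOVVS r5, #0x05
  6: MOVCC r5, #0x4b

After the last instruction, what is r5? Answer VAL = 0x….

[0] flags=1010 → (cmp)
[1] flags=1010 GT?F → skip
[2] flags=1010 GT?F → skip
[3] flags=1010 GT?F → skip
[4] flags=1000 → (cmp)
[5] flags=1000 VS?F → skip
[6] flags=1000 CC?T → r5=0x4b

VAL = 0x4b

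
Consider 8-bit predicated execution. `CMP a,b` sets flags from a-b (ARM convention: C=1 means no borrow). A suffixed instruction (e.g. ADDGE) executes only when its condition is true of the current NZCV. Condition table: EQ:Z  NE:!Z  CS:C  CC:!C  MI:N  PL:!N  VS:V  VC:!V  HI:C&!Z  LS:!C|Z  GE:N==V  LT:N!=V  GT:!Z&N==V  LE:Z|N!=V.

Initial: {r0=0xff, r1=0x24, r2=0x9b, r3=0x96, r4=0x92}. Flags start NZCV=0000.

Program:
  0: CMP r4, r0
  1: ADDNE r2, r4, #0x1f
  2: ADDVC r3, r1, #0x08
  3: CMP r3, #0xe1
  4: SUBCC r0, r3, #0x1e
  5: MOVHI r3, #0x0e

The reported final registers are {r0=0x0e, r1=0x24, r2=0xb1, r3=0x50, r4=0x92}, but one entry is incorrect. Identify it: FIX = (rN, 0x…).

0: ✓ CMP  NZCV=1000
1: ✓ ADDNE  r2←0xb1
2: ✓ ADDVC  r3←0x2c
3: ✓ CMP  NZCV=0000
4: ✓ SUBCC  r0←0x0e
5: · MOVHI

FIX = (r3, 0x2c)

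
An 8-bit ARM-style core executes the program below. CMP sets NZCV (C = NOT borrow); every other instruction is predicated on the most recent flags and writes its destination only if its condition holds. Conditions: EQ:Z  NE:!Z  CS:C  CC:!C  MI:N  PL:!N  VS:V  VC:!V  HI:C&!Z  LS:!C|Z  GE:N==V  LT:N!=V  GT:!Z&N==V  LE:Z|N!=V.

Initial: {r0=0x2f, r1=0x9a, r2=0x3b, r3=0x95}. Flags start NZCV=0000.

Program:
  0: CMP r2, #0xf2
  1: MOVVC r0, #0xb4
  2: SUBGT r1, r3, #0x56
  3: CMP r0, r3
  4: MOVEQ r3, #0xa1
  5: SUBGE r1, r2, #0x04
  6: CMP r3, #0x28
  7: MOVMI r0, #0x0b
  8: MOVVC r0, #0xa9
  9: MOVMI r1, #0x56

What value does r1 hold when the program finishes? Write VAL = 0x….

0: ✓ CMP  NZCV=0000
1: ✓ MOVVC  r0←0xb4
2: ✓ SUBGT  r1←0x3f
3: ✓ CMP  NZCV=0010
4: · MOVEQ
5: ✓ SUBGE  r1←0x37
6: ✓ CMP  NZCV=0011
7: · MOVMI
8: · MOVVC
9: · MOVMI

VAL = 0x37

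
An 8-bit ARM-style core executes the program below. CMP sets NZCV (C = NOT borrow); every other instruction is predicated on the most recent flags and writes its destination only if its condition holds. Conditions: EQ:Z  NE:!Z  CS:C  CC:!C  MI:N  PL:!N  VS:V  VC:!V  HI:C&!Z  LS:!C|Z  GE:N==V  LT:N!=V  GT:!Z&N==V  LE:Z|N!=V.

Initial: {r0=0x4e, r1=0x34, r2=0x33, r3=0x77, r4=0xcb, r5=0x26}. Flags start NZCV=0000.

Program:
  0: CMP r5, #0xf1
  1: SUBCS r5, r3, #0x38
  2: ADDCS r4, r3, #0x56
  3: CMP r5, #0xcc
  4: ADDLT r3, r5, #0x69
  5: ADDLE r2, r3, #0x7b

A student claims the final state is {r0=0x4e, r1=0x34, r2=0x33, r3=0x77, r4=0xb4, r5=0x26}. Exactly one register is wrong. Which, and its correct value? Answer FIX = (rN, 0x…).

FIX = (r4, 0xcb)

0: ✓ CMP  NZCV=0000
1: · SUBCS
2: · ADDCS
3: ✓ CMP  NZCV=0000
4: · ADDLT
5: · ADDLE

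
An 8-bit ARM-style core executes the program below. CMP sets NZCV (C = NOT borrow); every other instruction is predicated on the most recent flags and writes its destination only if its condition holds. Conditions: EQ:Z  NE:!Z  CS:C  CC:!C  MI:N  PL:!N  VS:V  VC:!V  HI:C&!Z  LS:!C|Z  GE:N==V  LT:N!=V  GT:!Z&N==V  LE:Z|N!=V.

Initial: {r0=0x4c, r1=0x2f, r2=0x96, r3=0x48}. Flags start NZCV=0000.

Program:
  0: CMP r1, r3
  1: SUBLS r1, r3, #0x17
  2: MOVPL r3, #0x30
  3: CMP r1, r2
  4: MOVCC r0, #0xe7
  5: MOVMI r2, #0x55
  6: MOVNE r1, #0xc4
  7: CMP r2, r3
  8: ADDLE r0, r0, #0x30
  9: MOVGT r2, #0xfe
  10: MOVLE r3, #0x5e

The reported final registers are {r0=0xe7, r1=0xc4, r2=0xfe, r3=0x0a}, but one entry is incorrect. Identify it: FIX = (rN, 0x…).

0: ✓ CMP  NZCV=1000
1: ✓ SUBLS  r1←0x31
2: · MOVPL
3: ✓ CMP  NZCV=1001
4: ✓ MOVCC  r0←0xe7
5: ✓ MOVMI  r2←0x55
6: ✓ MOVNE  r1←0xc4
7: ✓ CMP  NZCV=0010
8: · ADDLE
9: ✓ MOVGT  r2←0xfe
10: · MOVLE

FIX = (r3, 0x48)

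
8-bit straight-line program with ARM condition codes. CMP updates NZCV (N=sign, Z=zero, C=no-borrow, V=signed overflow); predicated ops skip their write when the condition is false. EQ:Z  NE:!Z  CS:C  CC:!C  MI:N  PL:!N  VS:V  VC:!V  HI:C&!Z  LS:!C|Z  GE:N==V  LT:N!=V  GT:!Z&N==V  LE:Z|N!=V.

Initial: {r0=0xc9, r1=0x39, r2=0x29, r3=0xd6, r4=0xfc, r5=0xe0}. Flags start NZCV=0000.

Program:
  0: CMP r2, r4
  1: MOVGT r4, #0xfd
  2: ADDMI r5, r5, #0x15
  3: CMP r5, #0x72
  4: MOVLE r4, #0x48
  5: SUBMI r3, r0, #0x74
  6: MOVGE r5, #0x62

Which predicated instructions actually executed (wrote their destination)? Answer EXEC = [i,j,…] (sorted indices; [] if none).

EXEC = [1,4]

0: ✓ CMP  NZCV=0000
1: ✓ MOVGT  r4←0xfd
2: · ADDMI
3: ✓ CMP  NZCV=0011
4: ✓ MOVLE  r4←0x48
5: · SUBMI
6: · MOVGE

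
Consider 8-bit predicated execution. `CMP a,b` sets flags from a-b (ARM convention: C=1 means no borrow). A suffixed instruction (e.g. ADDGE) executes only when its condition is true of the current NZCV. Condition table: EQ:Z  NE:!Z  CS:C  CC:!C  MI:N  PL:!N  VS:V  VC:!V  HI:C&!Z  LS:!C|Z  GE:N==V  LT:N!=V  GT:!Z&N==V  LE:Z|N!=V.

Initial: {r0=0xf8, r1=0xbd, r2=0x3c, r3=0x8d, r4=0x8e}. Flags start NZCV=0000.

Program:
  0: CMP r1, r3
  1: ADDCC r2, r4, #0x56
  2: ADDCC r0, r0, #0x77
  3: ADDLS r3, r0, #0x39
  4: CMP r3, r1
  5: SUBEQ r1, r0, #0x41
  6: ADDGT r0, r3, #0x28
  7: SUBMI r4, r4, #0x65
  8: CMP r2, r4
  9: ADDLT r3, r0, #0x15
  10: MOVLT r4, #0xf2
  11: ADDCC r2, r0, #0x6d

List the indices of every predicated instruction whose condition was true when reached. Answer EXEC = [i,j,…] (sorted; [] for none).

EXEC = [7]

[0] flags=0010 → (cmp)
[1] flags=0010 CC?F → skip
[2] flags=0010 CC?F → skip
[3] flags=0010 LS?F → skip
[4] flags=1000 → (cmp)
[5] flags=1000 EQ?F → skip
[6] flags=1000 GT?F → skip
[7] flags=1000 MI?T → r4=0x29
[8] flags=0010 → (cmp)
[9] flags=0010 LT?F → skip
[10] flags=0010 LT?F → skip
[11] flags=0010 CC?F → skip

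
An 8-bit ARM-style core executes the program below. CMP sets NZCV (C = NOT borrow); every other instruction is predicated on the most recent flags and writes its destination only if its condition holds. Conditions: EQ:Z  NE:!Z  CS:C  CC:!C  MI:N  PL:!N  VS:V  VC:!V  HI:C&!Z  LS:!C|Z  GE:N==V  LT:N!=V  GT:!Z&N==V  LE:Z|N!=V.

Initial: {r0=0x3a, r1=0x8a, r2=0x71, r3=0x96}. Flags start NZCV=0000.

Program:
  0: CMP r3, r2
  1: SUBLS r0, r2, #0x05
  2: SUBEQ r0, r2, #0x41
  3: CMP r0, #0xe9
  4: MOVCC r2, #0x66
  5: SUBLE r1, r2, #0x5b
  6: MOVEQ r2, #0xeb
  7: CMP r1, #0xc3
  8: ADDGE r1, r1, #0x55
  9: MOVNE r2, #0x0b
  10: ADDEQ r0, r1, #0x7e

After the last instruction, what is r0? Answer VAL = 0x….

VAL = 0x3a

[0] flags=0011 → (cmp)
[1] flags=0011 LS?F → skip
[2] flags=0011 EQ?F → skip
[3] flags=0000 → (cmp)
[4] flags=0000 CC?T → r2=0x66
[5] flags=0000 LE?F → skip
[6] flags=0000 EQ?F → skip
[7] flags=1000 → (cmp)
[8] flags=1000 GE?F → skip
[9] flags=1000 NE?T → r2=0x0b
[10] flags=1000 EQ?F → skip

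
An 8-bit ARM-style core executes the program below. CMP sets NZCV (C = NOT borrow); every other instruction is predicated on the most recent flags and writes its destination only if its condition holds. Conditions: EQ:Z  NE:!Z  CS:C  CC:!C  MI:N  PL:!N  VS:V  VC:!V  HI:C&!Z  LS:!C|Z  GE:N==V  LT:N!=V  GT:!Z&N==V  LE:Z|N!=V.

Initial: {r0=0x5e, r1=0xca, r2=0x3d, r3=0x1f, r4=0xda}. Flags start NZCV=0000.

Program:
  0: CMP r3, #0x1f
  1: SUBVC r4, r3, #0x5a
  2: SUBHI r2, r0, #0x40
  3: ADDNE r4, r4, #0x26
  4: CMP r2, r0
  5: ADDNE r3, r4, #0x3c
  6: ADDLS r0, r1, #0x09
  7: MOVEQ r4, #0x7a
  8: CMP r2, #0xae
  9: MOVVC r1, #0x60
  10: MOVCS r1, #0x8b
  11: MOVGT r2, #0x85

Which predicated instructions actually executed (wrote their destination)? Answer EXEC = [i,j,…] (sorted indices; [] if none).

EXEC = [1,5,6,11]

[0] flags=0110 → (cmp)
[1] flags=0110 VC?T → r4=0xc5
[2] flags=0110 HI?F → skip
[3] flags=0110 NE?F → skip
[4] flags=1000 → (cmp)
[5] flags=1000 NE?T → r3=0x01
[6] flags=1000 LS?T → r0=0xd3
[7] flags=1000 EQ?F → skip
[8] flags=1001 → (cmp)
[9] flags=1001 VC?F → skip
[10] flags=1001 CS?F → skip
[11] flags=1001 GT?T → r2=0x85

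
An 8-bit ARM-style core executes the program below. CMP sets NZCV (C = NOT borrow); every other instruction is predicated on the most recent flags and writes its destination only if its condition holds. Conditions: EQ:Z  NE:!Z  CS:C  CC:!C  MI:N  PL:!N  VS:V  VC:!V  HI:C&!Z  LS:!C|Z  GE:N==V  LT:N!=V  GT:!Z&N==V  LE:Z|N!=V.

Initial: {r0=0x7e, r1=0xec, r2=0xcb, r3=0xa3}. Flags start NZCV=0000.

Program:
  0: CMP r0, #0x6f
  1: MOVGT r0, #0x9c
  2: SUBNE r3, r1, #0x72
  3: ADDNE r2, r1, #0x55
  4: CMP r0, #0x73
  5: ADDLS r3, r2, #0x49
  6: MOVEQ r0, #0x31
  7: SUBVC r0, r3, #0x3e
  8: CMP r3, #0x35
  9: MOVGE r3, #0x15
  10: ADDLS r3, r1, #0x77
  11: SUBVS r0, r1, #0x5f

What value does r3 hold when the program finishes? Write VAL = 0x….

[0] flags=0010 → (cmp)
[1] flags=0010 GT?T → r0=0x9c
[2] flags=0010 NE?T → r3=0x7a
[3] flags=0010 NE?T → r2=0x41
[4] flags=0011 → (cmp)
[5] flags=0011 LS?F → skip
[6] flags=0011 EQ?F → skip
[7] flags=0011 VC?F → skip
[8] flags=0010 → (cmp)
[9] flags=0010 GE?T → r3=0x15
[10] flags=0010 LS?F → skip
[11] flags=0010 VS?F → skip

VAL = 0x15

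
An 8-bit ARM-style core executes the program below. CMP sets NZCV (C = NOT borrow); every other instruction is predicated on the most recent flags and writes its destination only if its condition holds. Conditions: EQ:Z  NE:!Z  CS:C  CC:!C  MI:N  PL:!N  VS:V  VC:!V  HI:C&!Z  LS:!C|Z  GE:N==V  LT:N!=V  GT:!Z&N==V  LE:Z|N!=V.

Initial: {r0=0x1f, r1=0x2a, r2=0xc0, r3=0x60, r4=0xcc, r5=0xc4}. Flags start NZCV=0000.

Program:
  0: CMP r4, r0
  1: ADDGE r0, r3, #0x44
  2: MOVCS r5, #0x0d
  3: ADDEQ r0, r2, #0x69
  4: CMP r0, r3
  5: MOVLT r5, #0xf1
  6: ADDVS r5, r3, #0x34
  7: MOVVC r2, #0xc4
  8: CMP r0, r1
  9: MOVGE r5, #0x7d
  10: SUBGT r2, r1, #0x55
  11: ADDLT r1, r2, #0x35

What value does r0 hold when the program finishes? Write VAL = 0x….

0: ✓ CMP  NZCV=1010
1: · ADDGE
2: ✓ MOVCS  r5←0x0d
3: · ADDEQ
4: ✓ CMP  NZCV=1000
5: ✓ MOVLT  r5←0xf1
6: · ADDVS
7: ✓ MOVVC  r2←0xc4
8: ✓ CMP  NZCV=1000
9: · MOVGE
10: · SUBGT
11: ✓ ADDLT  r1←0xf9

VAL = 0x1f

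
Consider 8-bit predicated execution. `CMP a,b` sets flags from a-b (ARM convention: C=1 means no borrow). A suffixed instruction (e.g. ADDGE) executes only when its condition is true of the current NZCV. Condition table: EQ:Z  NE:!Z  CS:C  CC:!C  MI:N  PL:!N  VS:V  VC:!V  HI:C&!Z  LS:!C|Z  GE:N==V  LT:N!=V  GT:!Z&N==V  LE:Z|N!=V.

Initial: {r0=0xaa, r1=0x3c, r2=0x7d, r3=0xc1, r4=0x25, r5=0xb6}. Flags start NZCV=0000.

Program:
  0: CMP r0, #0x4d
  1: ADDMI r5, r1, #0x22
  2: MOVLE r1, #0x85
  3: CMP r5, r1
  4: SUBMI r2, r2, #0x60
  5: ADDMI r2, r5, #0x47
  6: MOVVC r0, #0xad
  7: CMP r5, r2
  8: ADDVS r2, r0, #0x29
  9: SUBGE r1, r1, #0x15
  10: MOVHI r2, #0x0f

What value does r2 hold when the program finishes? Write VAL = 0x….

VAL = 0x0f

[0] flags=0011 → (cmp)
[1] flags=0011 MI?F → skip
[2] flags=0011 LE?T → r1=0x85
[3] flags=0010 → (cmp)
[4] flags=0010 MI?F → skip
[5] flags=0010 MI?F → skip
[6] flags=0010 VC?T → r0=0xad
[7] flags=0011 → (cmp)
[8] flags=0011 VS?T → r2=0xd6
[9] flags=0011 GE?F → skip
[10] flags=0011 HI?T → r2=0x0f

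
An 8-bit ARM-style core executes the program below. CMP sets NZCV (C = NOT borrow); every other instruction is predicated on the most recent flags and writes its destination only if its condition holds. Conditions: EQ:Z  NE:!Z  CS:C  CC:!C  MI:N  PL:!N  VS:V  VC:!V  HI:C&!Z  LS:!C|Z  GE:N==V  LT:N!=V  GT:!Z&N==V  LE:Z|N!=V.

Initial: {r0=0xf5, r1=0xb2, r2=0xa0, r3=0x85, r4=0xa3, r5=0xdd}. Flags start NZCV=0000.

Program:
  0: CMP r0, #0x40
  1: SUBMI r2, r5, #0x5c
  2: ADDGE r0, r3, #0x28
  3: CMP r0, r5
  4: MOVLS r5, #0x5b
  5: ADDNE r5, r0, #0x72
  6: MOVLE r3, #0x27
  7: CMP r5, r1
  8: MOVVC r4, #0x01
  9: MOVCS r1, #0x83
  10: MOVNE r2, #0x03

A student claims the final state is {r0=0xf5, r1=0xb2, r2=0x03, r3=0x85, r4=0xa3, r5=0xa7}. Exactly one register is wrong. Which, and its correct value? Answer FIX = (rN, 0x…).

FIX = (r5, 0x67)

0: ✓ CMP  NZCV=1010
1: ✓ SUBMI  r2←0x81
2: · ADDGE
3: ✓ CMP  NZCV=0010
4: · MOVLS
5: ✓ ADDNE  r5←0x67
6: · MOVLE
7: ✓ CMP  NZCV=1001
8: · MOVVC
9: · MOVCS
10: ✓ MOVNE  r2←0x03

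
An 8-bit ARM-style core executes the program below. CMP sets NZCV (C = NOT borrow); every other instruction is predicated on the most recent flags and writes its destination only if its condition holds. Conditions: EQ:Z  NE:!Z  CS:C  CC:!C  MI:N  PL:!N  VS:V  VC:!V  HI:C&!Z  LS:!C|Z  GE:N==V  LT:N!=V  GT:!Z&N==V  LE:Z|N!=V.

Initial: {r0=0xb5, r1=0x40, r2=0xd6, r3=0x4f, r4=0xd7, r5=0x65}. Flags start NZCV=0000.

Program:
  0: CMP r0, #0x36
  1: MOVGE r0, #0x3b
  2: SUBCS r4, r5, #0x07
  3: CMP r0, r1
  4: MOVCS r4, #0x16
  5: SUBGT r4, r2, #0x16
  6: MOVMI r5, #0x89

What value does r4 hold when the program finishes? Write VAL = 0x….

VAL = 0x16

0: ✓ CMP  NZCV=0011
1: · MOVGE
2: ✓ SUBCS  r4←0x5e
3: ✓ CMP  NZCV=0011
4: ✓ MOVCS  r4←0x16
5: · SUBGT
6: · MOVMI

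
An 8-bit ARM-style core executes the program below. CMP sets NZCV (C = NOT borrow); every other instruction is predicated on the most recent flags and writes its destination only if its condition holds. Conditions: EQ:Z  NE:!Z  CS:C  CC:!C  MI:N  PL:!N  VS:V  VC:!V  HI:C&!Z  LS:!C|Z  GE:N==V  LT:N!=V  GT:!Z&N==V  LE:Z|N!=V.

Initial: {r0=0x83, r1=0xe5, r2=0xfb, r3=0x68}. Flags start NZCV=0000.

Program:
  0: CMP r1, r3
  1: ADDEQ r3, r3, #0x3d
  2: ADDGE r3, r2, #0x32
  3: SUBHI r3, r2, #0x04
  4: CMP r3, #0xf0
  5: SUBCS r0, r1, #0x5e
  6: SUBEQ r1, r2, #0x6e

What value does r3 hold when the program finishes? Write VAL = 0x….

0: ✓ CMP  NZCV=0011
1: · ADDEQ
2: · ADDGE
3: ✓ SUBHI  r3←0xf7
4: ✓ CMP  NZCV=0010
5: ✓ SUBCS  r0←0x87
6: · SUBEQ

VAL = 0xf7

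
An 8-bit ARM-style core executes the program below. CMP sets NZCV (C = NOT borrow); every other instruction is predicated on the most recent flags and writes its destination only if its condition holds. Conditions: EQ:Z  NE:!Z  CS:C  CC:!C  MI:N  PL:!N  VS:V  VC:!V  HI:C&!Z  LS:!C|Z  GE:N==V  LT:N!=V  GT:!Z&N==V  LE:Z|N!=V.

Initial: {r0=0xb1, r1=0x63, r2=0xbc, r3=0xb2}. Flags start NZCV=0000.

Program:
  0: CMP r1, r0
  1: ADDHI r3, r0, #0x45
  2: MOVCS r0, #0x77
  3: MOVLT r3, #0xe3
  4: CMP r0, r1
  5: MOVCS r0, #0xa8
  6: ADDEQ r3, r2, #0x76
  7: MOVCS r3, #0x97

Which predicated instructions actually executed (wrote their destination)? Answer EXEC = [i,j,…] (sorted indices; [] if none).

[0] flags=1001 → (cmp)
[1] flags=1001 HI?F → skip
[2] flags=1001 CS?F → skip
[3] flags=1001 LT?F → skip
[4] flags=0011 → (cmp)
[5] flags=0011 CS?T → r0=0xa8
[6] flags=0011 EQ?F → skip
[7] flags=0011 CS?T → r3=0x97

EXEC = [5,7]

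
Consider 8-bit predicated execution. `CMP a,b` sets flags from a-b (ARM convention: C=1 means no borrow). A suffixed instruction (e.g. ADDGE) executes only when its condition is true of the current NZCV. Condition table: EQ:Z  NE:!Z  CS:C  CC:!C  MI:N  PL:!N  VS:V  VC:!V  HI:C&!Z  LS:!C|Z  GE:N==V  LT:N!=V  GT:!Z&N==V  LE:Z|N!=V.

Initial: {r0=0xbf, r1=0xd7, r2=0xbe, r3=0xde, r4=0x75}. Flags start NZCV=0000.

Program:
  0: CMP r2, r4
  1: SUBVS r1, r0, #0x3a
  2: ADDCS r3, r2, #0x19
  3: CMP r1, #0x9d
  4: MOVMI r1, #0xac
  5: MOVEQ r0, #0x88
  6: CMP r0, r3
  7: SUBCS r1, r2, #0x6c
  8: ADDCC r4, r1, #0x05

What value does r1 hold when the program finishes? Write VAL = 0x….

[0] flags=0011 → (cmp)
[1] flags=0011 VS?T → r1=0x85
[2] flags=0011 CS?T → r3=0xd7
[3] flags=1000 → (cmp)
[4] flags=1000 MI?T → r1=0xac
[5] flags=1000 EQ?F → skip
[6] flags=1000 → (cmp)
[7] flags=1000 CS?F → skip
[8] flags=1000 CC?T → r4=0xb1

VAL = 0xac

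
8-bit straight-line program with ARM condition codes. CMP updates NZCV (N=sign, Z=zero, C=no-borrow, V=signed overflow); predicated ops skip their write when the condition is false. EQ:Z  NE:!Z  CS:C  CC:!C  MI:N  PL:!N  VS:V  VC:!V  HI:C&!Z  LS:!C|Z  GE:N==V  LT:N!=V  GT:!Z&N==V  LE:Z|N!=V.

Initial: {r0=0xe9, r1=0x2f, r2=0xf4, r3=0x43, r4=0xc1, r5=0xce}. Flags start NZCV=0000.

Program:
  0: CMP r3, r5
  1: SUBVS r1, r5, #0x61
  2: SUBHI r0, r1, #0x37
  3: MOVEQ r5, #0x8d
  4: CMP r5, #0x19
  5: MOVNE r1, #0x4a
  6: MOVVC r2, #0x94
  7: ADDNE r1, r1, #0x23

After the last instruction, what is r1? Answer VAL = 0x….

[0] flags=0000 → (cmp)
[1] flags=0000 VS?F → skip
[2] flags=0000 HI?F → skip
[3] flags=0000 EQ?F → skip
[4] flags=1010 → (cmp)
[5] flags=1010 NE?T → r1=0x4a
[6] flags=1010 VC?T → r2=0x94
[7] flags=1010 NE?T → r1=0x6d

VAL = 0x6d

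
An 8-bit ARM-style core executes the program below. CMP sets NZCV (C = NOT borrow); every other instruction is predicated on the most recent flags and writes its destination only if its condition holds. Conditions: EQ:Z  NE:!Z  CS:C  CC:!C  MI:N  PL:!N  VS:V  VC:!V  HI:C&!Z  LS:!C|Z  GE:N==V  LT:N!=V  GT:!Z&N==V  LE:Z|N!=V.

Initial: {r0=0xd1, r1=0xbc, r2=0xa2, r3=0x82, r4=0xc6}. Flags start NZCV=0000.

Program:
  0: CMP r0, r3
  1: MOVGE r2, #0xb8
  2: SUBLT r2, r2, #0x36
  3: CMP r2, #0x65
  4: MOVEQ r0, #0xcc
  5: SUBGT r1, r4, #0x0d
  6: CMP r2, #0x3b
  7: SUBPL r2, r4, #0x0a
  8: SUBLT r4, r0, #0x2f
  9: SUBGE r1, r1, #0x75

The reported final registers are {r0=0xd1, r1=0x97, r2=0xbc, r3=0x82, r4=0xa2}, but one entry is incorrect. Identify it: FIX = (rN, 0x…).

[0] flags=0010 → (cmp)
[1] flags=0010 GE?T → r2=0xb8
[2] flags=0010 LT?F → skip
[3] flags=0011 → (cmp)
[4] flags=0011 EQ?F → skip
[5] flags=0011 GT?F → skip
[6] flags=0011 → (cmp)
[7] flags=0011 PL?T → r2=0xbc
[8] flags=0011 LT?T → r4=0xa2
[9] flags=0011 GE?F → skip

FIX = (r1, 0xbc)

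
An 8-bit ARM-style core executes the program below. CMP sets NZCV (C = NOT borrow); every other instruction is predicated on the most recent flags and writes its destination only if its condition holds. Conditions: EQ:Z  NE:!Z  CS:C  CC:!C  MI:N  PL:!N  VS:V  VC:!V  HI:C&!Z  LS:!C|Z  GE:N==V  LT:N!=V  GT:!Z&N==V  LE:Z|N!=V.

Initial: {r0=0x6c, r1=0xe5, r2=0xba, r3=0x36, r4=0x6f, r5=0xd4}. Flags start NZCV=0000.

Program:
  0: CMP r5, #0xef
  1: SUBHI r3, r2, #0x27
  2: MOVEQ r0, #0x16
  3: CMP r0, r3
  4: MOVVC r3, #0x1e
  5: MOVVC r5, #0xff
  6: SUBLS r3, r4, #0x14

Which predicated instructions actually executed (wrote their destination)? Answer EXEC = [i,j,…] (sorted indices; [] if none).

EXEC = [4,5]

0: ✓ CMP  NZCV=1000
1: · SUBHI
2: · MOVEQ
3: ✓ CMP  NZCV=0010
4: ✓ MOVVC  r3←0x1e
5: ✓ MOVVC  r5←0xff
6: · SUBLS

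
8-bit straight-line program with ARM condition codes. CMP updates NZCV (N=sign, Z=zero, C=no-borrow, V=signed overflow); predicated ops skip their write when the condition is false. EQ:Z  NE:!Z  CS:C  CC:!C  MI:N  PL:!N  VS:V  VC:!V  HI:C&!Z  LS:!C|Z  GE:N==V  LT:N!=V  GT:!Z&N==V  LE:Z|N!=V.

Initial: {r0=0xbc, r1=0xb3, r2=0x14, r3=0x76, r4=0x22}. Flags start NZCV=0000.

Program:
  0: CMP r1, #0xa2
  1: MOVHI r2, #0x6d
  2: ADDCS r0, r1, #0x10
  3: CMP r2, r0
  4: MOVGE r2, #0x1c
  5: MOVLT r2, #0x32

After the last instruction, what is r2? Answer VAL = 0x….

0: ✓ CMP  NZCV=0010
1: ✓ MOVHI  r2←0x6d
2: ✓ ADDCS  r0←0xc3
3: ✓ CMP  NZCV=1001
4: ✓ MOVGE  r2←0x1c
5: · MOVLT

VAL = 0x1c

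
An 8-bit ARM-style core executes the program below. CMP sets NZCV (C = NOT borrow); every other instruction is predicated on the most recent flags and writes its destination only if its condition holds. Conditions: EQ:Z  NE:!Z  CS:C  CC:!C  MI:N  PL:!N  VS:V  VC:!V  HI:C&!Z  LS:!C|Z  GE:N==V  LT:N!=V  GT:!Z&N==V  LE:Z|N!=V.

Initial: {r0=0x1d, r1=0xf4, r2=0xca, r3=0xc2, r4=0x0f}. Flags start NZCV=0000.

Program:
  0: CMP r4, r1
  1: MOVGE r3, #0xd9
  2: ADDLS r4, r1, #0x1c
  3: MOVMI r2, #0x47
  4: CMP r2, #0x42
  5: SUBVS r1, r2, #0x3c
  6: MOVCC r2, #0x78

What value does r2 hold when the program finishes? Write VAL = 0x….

VAL = 0xca

[0] flags=0000 → (cmp)
[1] flags=0000 GE?T → r3=0xd9
[2] flags=0000 LS?T → r4=0x10
[3] flags=0000 MI?F → skip
[4] flags=1010 → (cmp)
[5] flags=1010 VS?F → skip
[6] flags=1010 CC?F → skip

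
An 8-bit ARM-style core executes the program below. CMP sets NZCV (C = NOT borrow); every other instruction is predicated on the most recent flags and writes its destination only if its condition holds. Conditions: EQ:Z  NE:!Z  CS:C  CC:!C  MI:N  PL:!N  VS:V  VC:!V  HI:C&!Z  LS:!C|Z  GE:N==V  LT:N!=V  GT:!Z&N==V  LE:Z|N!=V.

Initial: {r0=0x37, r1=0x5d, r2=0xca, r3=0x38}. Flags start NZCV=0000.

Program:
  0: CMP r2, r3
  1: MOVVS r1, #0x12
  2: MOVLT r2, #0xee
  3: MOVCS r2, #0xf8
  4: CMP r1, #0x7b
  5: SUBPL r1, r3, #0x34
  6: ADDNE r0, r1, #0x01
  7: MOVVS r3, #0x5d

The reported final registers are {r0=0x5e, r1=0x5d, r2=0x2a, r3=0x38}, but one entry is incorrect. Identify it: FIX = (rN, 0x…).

0: ✓ CMP  NZCV=1010
1: · MOVVS
2: ✓ MOVLT  r2←0xee
3: ✓ MOVCS  r2←0xf8
4: ✓ CMP  NZCV=1000
5: · SUBPL
6: ✓ ADDNE  r0←0x5e
7: · MOVVS

FIX = (r2, 0xf8)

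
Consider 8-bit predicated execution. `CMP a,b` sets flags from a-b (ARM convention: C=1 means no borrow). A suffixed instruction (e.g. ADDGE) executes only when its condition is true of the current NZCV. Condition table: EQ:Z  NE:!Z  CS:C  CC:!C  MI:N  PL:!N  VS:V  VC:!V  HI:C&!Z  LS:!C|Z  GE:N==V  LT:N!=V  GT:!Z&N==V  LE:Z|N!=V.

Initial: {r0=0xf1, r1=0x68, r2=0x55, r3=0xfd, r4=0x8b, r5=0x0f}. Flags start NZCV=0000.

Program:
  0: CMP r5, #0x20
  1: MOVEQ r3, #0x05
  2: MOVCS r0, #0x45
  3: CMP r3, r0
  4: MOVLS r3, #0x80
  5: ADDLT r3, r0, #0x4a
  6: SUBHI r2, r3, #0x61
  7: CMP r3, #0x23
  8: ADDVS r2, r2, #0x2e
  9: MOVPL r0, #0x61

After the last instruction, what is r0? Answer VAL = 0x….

0: ✓ CMP  NZCV=1000
1: · MOVEQ
2: · MOVCS
3: ✓ CMP  NZCV=0010
4: · MOVLS
5: · ADDLT
6: ✓ SUBHI  r2←0x9c
7: ✓ CMP  NZCV=1010
8: · ADDVS
9: · MOVPL

VAL = 0xf1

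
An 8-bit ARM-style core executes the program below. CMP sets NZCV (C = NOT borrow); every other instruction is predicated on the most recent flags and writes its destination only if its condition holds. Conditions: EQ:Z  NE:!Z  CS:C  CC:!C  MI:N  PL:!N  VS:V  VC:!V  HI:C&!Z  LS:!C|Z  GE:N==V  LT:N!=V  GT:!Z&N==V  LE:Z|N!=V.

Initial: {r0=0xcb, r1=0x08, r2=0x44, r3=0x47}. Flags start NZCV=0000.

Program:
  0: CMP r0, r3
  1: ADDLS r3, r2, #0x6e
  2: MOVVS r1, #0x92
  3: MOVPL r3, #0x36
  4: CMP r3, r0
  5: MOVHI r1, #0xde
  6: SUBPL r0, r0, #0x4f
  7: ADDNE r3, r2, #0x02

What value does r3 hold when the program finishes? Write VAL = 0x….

VAL = 0x46

0: ✓ CMP  NZCV=1010
1: · ADDLS
2: · MOVVS
3: · MOVPL
4: ✓ CMP  NZCV=0000
5: · MOVHI
6: ✓ SUBPL  r0←0x7c
7: ✓ ADDNE  r3←0x46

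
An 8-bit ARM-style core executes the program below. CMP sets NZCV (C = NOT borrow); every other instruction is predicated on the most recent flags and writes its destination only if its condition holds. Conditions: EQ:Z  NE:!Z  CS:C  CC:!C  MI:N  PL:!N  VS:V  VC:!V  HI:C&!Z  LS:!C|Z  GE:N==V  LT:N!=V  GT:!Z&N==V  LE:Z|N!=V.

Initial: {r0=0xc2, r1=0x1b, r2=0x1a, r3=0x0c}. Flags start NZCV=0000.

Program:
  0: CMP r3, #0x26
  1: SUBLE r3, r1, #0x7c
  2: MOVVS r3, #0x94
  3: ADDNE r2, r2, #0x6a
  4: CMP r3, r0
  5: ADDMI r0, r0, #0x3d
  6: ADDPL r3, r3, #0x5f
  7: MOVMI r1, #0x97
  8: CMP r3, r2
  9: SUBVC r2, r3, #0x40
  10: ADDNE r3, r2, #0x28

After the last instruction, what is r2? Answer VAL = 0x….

VAL = 0x5f

[0] flags=1000 → (cmp)
[1] flags=1000 LE?T → r3=0x9f
[2] flags=1000 VS?F → skip
[3] flags=1000 NE?T → r2=0x84
[4] flags=1000 → (cmp)
[5] flags=1000 MI?T → r0=0xff
[6] flags=1000 PL?F → skip
[7] flags=1000 MI?T → r1=0x97
[8] flags=0010 → (cmp)
[9] flags=0010 VC?T → r2=0x5f
[10] flags=0010 NE?T → r3=0x87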